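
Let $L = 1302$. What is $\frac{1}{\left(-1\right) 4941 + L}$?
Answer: $- \frac{1}{3639} \approx -0.0002748$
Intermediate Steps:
$\frac{1}{\left(-1\right) 4941 + L} = \frac{1}{\left(-1\right) 4941 + 1302} = \frac{1}{-4941 + 1302} = \frac{1}{-3639} = - \frac{1}{3639}$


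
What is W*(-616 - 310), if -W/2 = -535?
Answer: -990820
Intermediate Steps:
W = 1070 (W = -2*(-535) = 1070)
W*(-616 - 310) = 1070*(-616 - 310) = 1070*(-926) = -990820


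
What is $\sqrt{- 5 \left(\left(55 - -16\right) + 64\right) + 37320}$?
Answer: $\sqrt{36645} \approx 191.43$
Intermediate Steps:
$\sqrt{- 5 \left(\left(55 - -16\right) + 64\right) + 37320} = \sqrt{- 5 \left(\left(55 + 16\right) + 64\right) + 37320} = \sqrt{- 5 \left(71 + 64\right) + 37320} = \sqrt{\left(-5\right) 135 + 37320} = \sqrt{-675 + 37320} = \sqrt{36645}$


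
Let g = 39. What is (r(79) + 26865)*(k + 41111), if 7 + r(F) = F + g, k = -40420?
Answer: 18640416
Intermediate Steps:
r(F) = 32 + F (r(F) = -7 + (F + 39) = -7 + (39 + F) = 32 + F)
(r(79) + 26865)*(k + 41111) = ((32 + 79) + 26865)*(-40420 + 41111) = (111 + 26865)*691 = 26976*691 = 18640416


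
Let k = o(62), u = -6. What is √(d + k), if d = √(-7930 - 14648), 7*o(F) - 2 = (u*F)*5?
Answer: √(-13006 + 49*I*√22578)/7 ≈ 4.4486 + 16.888*I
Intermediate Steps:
o(F) = 2/7 - 30*F/7 (o(F) = 2/7 + (-6*F*5)/7 = 2/7 + (-30*F)/7 = 2/7 - 30*F/7)
d = I*√22578 (d = √(-22578) = I*√22578 ≈ 150.26*I)
k = -1858/7 (k = 2/7 - 30/7*62 = 2/7 - 1860/7 = -1858/7 ≈ -265.43)
√(d + k) = √(I*√22578 - 1858/7) = √(-1858/7 + I*√22578)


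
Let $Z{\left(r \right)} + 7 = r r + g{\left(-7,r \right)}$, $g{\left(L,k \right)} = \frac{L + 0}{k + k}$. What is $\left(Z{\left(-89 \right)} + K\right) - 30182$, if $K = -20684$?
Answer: $- \frac{7645449}{178} \approx -42952.0$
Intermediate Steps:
$g{\left(L,k \right)} = \frac{L}{2 k}$
$Z{\left(r \right)} = -7 + r^{2} - \frac{7}{2 r}$ ($Z{\left(r \right)} = -7 + \left(r r + \frac{1}{2} \left(-7\right) \frac{1}{r}\right) = -7 + \left(r^{2} - \frac{7}{2 r}\right) = -7 + r^{2} - \frac{7}{2 r}$)
$\left(Z{\left(-89 \right)} + K\right) - 30182 = \left(\left(-7 + \left(-89\right)^{2} - \frac{7}{2 \left(-89\right)}\right) - 20684\right) - 30182 = \left(\left(-7 + 7921 - - \frac{7}{178}\right) - 20684\right) - 30182 = \left(\left(-7 + 7921 + \frac{7}{178}\right) - 20684\right) - 30182 = \left(\frac{1408699}{178} - 20684\right) - 30182 = - \frac{2273053}{178} - 30182 = - \frac{7645449}{178}$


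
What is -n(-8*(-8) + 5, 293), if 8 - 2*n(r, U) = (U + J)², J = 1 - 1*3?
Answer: 84673/2 ≈ 42337.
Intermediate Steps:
J = -2 (J = 1 - 3 = -2)
n(r, U) = 4 - (-2 + U)²/2 (n(r, U) = 4 - (U - 2)²/2 = 4 - (-2 + U)²/2)
-n(-8*(-8) + 5, 293) = -(4 - (-2 + 293)²/2) = -(4 - ½*291²) = -(4 - ½*84681) = -(4 - 84681/2) = -1*(-84673/2) = 84673/2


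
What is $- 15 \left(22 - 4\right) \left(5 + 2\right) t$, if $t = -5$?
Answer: $9450$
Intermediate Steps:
$- 15 \left(22 - 4\right) \left(5 + 2\right) t = - 15 \left(22 - 4\right) \left(5 + 2\right) \left(-5\right) = \left(-15\right) 18 \cdot 7 \left(-5\right) = \left(-270\right) \left(-35\right) = 9450$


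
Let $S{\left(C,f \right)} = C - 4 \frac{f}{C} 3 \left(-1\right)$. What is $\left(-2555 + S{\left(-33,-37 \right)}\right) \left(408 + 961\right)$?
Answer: $- \frac{38770080}{11} \approx -3.5246 \cdot 10^{6}$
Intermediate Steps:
$S{\left(C,f \right)} = C + \frac{12 f}{C}$ ($S{\left(C,f \right)} = C - 4 \frac{3 f}{C} \left(-1\right) = C - 4 \left(- \frac{3 f}{C}\right) = C + \frac{12 f}{C}$)
$\left(-2555 + S{\left(-33,-37 \right)}\right) \left(408 + 961\right) = \left(-2555 - \left(33 + \frac{444}{-33}\right)\right) \left(408 + 961\right) = \left(-2555 - \left(33 + 444 \left(- \frac{1}{33}\right)\right)\right) 1369 = \left(-2555 + \left(-33 + \frac{148}{11}\right)\right) 1369 = \left(-2555 - \frac{215}{11}\right) 1369 = \left(- \frac{28320}{11}\right) 1369 = - \frac{38770080}{11}$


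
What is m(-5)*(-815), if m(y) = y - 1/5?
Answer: 4238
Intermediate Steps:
m(y) = -⅕ + y (m(y) = y - 1*⅕ = y - ⅕ = -⅕ + y)
m(-5)*(-815) = (-⅕ - 5)*(-815) = -26/5*(-815) = 4238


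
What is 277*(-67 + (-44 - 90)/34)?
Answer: -334062/17 ≈ -19651.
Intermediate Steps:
277*(-67 + (-44 - 90)/34) = 277*(-67 - 134*1/34) = 277*(-67 - 67/17) = 277*(-1206/17) = -334062/17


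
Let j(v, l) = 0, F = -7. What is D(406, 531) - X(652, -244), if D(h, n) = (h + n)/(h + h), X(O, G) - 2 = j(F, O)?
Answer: -687/812 ≈ -0.84606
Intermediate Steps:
X(O, G) = 2 (X(O, G) = 2 + 0 = 2)
D(h, n) = (h + n)/(2*h) (D(h, n) = (h + n)/((2*h)) = (h + n)*(1/(2*h)) = (h + n)/(2*h))
D(406, 531) - X(652, -244) = (½)*(406 + 531)/406 - 1*2 = (½)*(1/406)*937 - 2 = 937/812 - 2 = -687/812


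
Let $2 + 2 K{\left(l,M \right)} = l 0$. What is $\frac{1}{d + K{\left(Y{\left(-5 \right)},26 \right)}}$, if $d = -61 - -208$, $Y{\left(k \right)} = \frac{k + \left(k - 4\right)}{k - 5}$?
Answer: $\frac{1}{146} \approx 0.0068493$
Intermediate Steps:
$Y{\left(k \right)} = \frac{-4 + 2 k}{-5 + k}$ ($Y{\left(k \right)} = \frac{k + \left(-4 + k\right)}{-5 + k} = \frac{-4 + 2 k}{-5 + k}$)
$d = 147$ ($d = -61 + 208 = 147$)
$K{\left(l,M \right)} = -1$ ($K{\left(l,M \right)} = -1 + \frac{l 0}{2} = -1 + \frac{1}{2} \cdot 0 = -1 + 0 = -1$)
$\frac{1}{d + K{\left(Y{\left(-5 \right)},26 \right)}} = \frac{1}{147 - 1} = \frac{1}{146}$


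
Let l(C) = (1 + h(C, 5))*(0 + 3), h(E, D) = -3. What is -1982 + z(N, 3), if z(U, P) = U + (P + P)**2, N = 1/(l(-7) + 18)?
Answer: -23351/12 ≈ -1945.9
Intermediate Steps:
l(C) = -6 (l(C) = (1 - 3)*(0 + 3) = -2*3 = -6)
N = 1/12 (N = 1/(-6 + 18) = 1/12 ≈ 0.083333)
z(U, P) = U + 4*P**2 (z(U, P) = U + (2*P)**2 = U + 4*P**2)
-1982 + z(N, 3) = -1982 + (1/12 + 4*3**2) = -1982 + (1/12 + 4*9) = -1982 + (1/12 + 36) = -1982 + 433/12 = -23351/12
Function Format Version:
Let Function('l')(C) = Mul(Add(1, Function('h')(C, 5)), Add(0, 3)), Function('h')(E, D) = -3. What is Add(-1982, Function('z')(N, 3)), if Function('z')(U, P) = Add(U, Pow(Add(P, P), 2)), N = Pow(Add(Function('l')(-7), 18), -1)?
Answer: Rational(-23351, 12) ≈ -1945.9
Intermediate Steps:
Function('l')(C) = -6 (Function('l')(C) = Mul(Add(1, -3), Add(0, 3)) = Mul(-2, 3) = -6)
N = Rational(1, 12) (N = Pow(Add(-6, 18), -1) = Pow(12, -1) = Rational(1, 12) ≈ 0.083333)
Function('z')(U, P) = Add(U, Mul(4, Pow(P, 2))) (Function('z')(U, P) = Add(U, Pow(Mul(2, P), 2)) = Add(U, Mul(4, Pow(P, 2))))
Add(-1982, Function('z')(N, 3)) = Add(-1982, Add(Rational(1, 12), Mul(4, Pow(3, 2)))) = Add(-1982, Add(Rational(1, 12), Mul(4, 9))) = Add(-1982, Add(Rational(1, 12), 36)) = Add(-1982, Rational(433, 12)) = Rational(-23351, 12)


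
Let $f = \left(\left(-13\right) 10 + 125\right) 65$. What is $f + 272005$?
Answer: $271680$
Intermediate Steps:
$f = -325$ ($f = \left(-130 + 125\right) 65 = \left(-5\right) 65 = -325$)
$f + 272005 = -325 + 272005 = 271680$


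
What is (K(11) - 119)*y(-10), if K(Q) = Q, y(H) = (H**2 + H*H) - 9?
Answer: -20628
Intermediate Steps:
y(H) = -9 + 2*H**2 (y(H) = (H**2 + H**2) - 9 = 2*H**2 - 9 = -9 + 2*H**2)
(K(11) - 119)*y(-10) = (11 - 119)*(-9 + 2*(-10)**2) = -108*(-9 + 2*100) = -108*(-9 + 200) = -108*191 = -20628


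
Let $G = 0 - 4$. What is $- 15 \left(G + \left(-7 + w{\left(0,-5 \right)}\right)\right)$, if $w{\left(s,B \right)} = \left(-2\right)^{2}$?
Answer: $105$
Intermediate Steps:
$w{\left(s,B \right)} = 4$
$G = -4$
$- 15 \left(G + \left(-7 + w{\left(0,-5 \right)}\right)\right) = - 15 \left(-4 + \left(-7 + 4\right)\right) = - 15 \left(-4 - 3\right) = \left(-15\right) \left(-7\right) = 105$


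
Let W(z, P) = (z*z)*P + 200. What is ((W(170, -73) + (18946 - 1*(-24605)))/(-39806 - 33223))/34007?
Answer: 2065949/2483497203 ≈ 0.00083187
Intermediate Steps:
W(z, P) = 200 + P*z² (W(z, P) = z²*P + 200 = P*z² + 200 = 200 + P*z²)
((W(170, -73) + (18946 - 1*(-24605)))/(-39806 - 33223))/34007 = (((200 - 73*170²) + (18946 - 1*(-24605)))/(-39806 - 33223))/34007 = (((200 - 73*28900) + (18946 + 24605))/(-73029))*(1/34007) = (((200 - 2109700) + 43551)*(-1/73029))*(1/34007) = ((-2109500 + 43551)*(-1/73029))*(1/34007) = -2065949*(-1/73029)*(1/34007) = (2065949/73029)*(1/34007) = 2065949/2483497203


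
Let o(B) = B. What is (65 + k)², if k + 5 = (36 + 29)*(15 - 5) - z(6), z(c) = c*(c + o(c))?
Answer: 407044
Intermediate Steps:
z(c) = 2*c² (z(c) = c*(c + c) = c*(2*c) = 2*c²)
k = 573 (k = -5 + ((36 + 29)*(15 - 5) - 2*6²) = -5 + (65*10 - 2*36) = -5 + (650 - 1*72) = -5 + (650 - 72) = -5 + 578 = 573)
(65 + k)² = (65 + 573)² = 638² = 407044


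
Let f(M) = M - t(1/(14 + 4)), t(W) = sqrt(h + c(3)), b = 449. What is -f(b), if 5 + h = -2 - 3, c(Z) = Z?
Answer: -449 + I*sqrt(7) ≈ -449.0 + 2.6458*I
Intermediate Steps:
h = -10 (h = -5 + (-2 - 3) = -5 - 5 = -10)
t(W) = I*sqrt(7) (t(W) = sqrt(-10 + 3) = sqrt(-7) = I*sqrt(7))
f(M) = M - I*sqrt(7)
-f(b) = -(449 - I*sqrt(7)) = -449 + I*sqrt(7)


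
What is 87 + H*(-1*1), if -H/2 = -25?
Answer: 37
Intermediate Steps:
H = 50 (H = -2*(-25) = 50)
87 + H*(-1*1) = 87 + 50*(-1*1) = 87 + 50*(-1) = 87 - 50 = 37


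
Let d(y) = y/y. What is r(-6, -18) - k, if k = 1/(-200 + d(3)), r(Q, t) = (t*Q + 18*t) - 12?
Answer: -45371/199 ≈ -227.99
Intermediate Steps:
d(y) = 1
r(Q, t) = -12 + 18*t + Q*t (r(Q, t) = (Q*t + 18*t) - 12 = (18*t + Q*t) - 12 = -12 + 18*t + Q*t)
k = -1/199 (k = 1/(-200 + 1) = 1/(-199) = -1/199 ≈ -0.0050251)
r(-6, -18) - k = (-12 + 18*(-18) - 6*(-18)) - 1*(-1/199) = (-12 - 324 + 108) + 1/199 = -228 + 1/199 = -45371/199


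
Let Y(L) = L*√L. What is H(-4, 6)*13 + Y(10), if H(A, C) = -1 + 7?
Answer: 78 + 10*√10 ≈ 109.62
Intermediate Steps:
H(A, C) = 6
Y(L) = L^(3/2)
H(-4, 6)*13 + Y(10) = 6*13 + 10^(3/2) = 78 + 10*√10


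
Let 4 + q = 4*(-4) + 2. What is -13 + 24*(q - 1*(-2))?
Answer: -397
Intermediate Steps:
q = -18 (q = -4 + (4*(-4) + 2) = -4 + (-16 + 2) = -4 - 14 = -18)
-13 + 24*(q - 1*(-2)) = -13 + 24*(-18 - 1*(-2)) = -13 + 24*(-18 + 2) = -13 + 24*(-16) = -13 - 384 = -397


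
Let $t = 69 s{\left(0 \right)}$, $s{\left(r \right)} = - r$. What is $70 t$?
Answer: $0$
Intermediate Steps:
$t = 0$ ($t = 69 \left(\left(-1\right) 0\right) = 69 \cdot 0 = 0$)
$70 t = 70 \cdot 0 = 0$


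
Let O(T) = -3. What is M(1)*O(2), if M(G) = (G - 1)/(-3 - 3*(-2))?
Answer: 0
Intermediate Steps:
M(G) = -⅓ + G/3 (M(G) = (-1 + G)/(-3 + 6) = (-1 + G)/3 = (-1 + G)*(⅓) = -⅓ + G/3)
M(1)*O(2) = (-⅓ + (⅓)*1)*(-3) = (-⅓ + ⅓)*(-3) = 0*(-3) = 0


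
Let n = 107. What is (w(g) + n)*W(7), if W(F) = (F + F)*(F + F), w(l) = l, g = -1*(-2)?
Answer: 21364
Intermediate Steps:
g = 2
W(F) = 4*F**2 (W(F) = (2*F)*(2*F) = 4*F**2)
(w(g) + n)*W(7) = (2 + 107)*(4*7**2) = 109*(4*49) = 109*196 = 21364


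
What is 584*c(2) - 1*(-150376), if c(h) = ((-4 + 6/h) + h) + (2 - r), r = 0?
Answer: 152128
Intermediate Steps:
c(h) = -2 + h + 6/h (c(h) = ((-4 + 6/h) + h) + (2 - 1*0) = (-4 + h + 6/h) + (2 + 0) = (-4 + h + 6/h) + 2 = -2 + h + 6/h)
584*c(2) - 1*(-150376) = 584*(-2 + 2 + 6/2) - 1*(-150376) = 584*(-2 + 2 + 6*(1/2)) + 150376 = 584*(-2 + 2 + 3) + 150376 = 584*3 + 150376 = 1752 + 150376 = 152128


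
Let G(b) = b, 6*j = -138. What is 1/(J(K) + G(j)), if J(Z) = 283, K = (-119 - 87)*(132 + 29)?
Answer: 1/260 ≈ 0.0038462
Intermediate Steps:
j = -23 (j = (1/6)*(-138) = -23)
K = -33166 (K = -206*161 = -33166)
1/(J(K) + G(j)) = 1/(283 - 23) = 1/260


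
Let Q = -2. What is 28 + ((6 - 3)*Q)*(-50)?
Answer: 328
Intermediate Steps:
28 + ((6 - 3)*Q)*(-50) = 28 + ((6 - 3)*(-2))*(-50) = 28 + (3*(-2))*(-50) = 28 - 6*(-50) = 28 + 300 = 328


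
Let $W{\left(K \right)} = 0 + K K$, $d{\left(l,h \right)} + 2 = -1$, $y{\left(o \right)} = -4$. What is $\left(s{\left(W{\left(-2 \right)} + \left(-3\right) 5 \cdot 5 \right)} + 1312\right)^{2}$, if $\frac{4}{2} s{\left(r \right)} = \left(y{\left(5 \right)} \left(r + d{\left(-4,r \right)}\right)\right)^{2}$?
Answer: $2035814400$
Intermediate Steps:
$d{\left(l,h \right)} = -3$ ($d{\left(l,h \right)} = -2 - 1 = -3$)
$W{\left(K \right)} = K^{2}$ ($W{\left(K \right)} = 0 + K^{2} = K^{2}$)
$s{\left(r \right)} = \frac{\left(12 - 4 r\right)^{2}}{2}$ ($s{\left(r \right)} = \frac{\left(- 4 \left(r - 3\right)\right)^{2}}{2} = \frac{\left(- 4 \left(-3 + r\right)\right)^{2}}{2} = \frac{\left(12 - 4 r\right)^{2}}{2}$)
$\left(s{\left(W{\left(-2 \right)} + \left(-3\right) 5 \cdot 5 \right)} + 1312\right)^{2} = \left(8 \left(-3 + \left(\left(-2\right)^{2} + \left(-3\right) 5 \cdot 5\right)\right)^{2} + 1312\right)^{2} = \left(8 \left(-3 + \left(4 - 75\right)\right)^{2} + 1312\right)^{2} = \left(8 \left(-3 - 71\right)^{2} + 1312\right)^{2} = \left(8 \left(-74\right)^{2} + 1312\right)^{2} = \left(8 \cdot 5476 + 1312\right)^{2} = \left(43808 + 1312\right)^{2} = 45120^{2} = 2035814400$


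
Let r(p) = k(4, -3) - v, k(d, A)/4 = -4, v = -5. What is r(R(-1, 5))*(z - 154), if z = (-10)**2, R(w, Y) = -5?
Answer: 594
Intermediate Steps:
k(d, A) = -16 (k(d, A) = 4*(-4) = -16)
z = 100
r(p) = -11 (r(p) = -16 - 1*(-5) = -16 + 5 = -11)
r(R(-1, 5))*(z - 154) = -11*(100 - 154) = -11*(-54) = 594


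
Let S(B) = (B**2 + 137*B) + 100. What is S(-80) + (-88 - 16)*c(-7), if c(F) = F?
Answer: -3732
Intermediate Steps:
S(B) = 100 + B**2 + 137*B
S(-80) + (-88 - 16)*c(-7) = (100 + (-80)**2 + 137*(-80)) + (-88 - 16)*(-7) = (100 + 6400 - 10960) - 104*(-7) = -4460 + 728 = -3732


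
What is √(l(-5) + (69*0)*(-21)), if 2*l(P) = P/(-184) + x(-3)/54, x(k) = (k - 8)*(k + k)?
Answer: √47587/276 ≈ 0.79038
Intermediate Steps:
x(k) = 2*k*(-8 + k) (x(k) = (-8 + k)*(2*k) = 2*k*(-8 + k))
l(P) = 11/18 - P/368 (l(P) = (P/(-184) + (2*(-3)*(-8 - 3))/54)/2 = (P*(-1/184) + (2*(-3)*(-11))*(1/54))/2 = (-P/184 + 66*(1/54))/2 = (-P/184 + 11/9)/2 = (11/9 - P/184)/2 = 11/18 - P/368)
√(l(-5) + (69*0)*(-21)) = √((11/18 - 1/368*(-5)) + (69*0)*(-21)) = √((11/18 + 5/368) + 0*(-21)) = √(2069/3312 + 0) = √(2069/3312) = √47587/276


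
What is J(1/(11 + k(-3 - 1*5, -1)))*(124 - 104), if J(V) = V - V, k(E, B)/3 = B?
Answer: 0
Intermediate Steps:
k(E, B) = 3*B
J(V) = 0
J(1/(11 + k(-3 - 1*5, -1)))*(124 - 104) = 0*(124 - 104) = 0*20 = 0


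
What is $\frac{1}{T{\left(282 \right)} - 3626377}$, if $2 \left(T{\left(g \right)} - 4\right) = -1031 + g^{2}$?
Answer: $- \frac{2}{7174253} \approx -2.7877 \cdot 10^{-7}$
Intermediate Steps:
$T{\left(g \right)} = - \frac{1023}{2} + \frac{g^{2}}{2}$ ($T{\left(g \right)} = 4 + \frac{-1031 + g^{2}}{2} = 4 + \left(- \frac{1031}{2} + \frac{g^{2}}{2}\right) = - \frac{1023}{2} + \frac{g^{2}}{2}$)
$\frac{1}{T{\left(282 \right)} - 3626377} = \frac{1}{\left(- \frac{1023}{2} + \frac{282^{2}}{2}\right) - 3626377} = \frac{1}{\left(- \frac{1023}{2} + \frac{1}{2} \cdot 79524\right) - 3626377} = \frac{1}{\left(- \frac{1023}{2} + 39762\right) - 3626377} = \frac{1}{\frac{78501}{2} - 3626377} = \frac{1}{- \frac{7174253}{2}} = - \frac{2}{7174253}$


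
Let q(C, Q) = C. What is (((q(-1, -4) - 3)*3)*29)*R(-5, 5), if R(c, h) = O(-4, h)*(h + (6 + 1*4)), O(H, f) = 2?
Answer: -10440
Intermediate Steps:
R(c, h) = 20 + 2*h (R(c, h) = 2*(h + (6 + 1*4)) = 2*(h + (6 + 4)) = 2*(h + 10) = 2*(10 + h) = 20 + 2*h)
(((q(-1, -4) - 3)*3)*29)*R(-5, 5) = (((-1 - 3)*3)*29)*(20 + 2*5) = (-4*3*29)*(20 + 10) = -12*29*30 = -348*30 = -10440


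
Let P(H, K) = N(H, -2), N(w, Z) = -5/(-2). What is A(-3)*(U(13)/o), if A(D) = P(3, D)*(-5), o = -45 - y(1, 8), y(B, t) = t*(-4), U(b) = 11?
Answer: 275/26 ≈ 10.577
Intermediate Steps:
N(w, Z) = 5/2 (N(w, Z) = -5*(-½) = 5/2)
y(B, t) = -4*t
o = -13 (o = -45 - (-4)*8 = -45 - 1*(-32) = -45 + 32 = -13)
P(H, K) = 5/2
A(D) = -25/2 (A(D) = (5/2)*(-5) = -25/2)
A(-3)*(U(13)/o) = -275/(2*(-13)) = -275*(-1)/(2*13) = -25/2*(-11/13) = 275/26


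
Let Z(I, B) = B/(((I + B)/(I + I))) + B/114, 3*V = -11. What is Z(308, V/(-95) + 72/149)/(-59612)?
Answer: -66369828860701/3780825929347317480 ≈ -1.7554e-5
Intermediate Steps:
V = -11/3 (V = (⅓)*(-11) = -11/3 ≈ -3.6667)
Z(I, B) = B/114 + 2*B*I/(B + I) (Z(I, B) = B/(((B + I)/((2*I)))) + B*(1/114) = B/(((B + I)*(1/(2*I)))) + B/114 = B/(((B + I)/(2*I))) + B/114 = B*(2*I/(B + I)) + B/114 = 2*B*I/(B + I) + B/114 = B/114 + 2*B*I/(B + I))
Z(308, V/(-95) + 72/149)/(-59612) = ((-11/3/(-95) + 72/149)*((-11/3/(-95) + 72/149) + 229*308)/(114*((-11/3/(-95) + 72/149) + 308)))/(-59612) = ((-11/3*(-1/95) + 72*(1/149))*((-11/3*(-1/95) + 72*(1/149)) + 70532)/(114*((-11/3*(-1/95) + 72*(1/149)) + 308)))*(-1/59612) = ((11/285 + 72/149)*((11/285 + 72/149) + 70532)/(114*((11/285 + 72/149) + 308)))*(-1/59612) = ((1/114)*(22159/42465)*(22159/42465 + 70532)/(22159/42465 + 308))*(-1/59612) = ((1/114)*(22159/42465)*(2995163539/42465)/(13101379/42465))*(-1/59612) = ((1/114)*(22159/42465)*(42465/13101379)*(2995163539/42465))*(-1/59612) = (66369828860701/63423906752790)*(-1/59612) = -66369828860701/3780825929347317480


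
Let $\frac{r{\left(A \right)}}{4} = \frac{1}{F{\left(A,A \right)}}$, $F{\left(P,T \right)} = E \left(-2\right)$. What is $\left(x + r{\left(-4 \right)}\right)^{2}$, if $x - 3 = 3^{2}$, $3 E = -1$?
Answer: $324$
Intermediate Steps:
$E = - \frac{1}{3}$ ($E = \frac{1}{3} \left(-1\right) = - \frac{1}{3} \approx -0.33333$)
$F{\left(P,T \right)} = \frac{2}{3}$ ($F{\left(P,T \right)} = \left(- \frac{1}{3}\right) \left(-2\right) = \frac{2}{3}$)
$x = 12$ ($x = 3 + 3^{2} = 3 + 9 = 12$)
$r{\left(A \right)} = 6$ ($r{\left(A \right)} = \frac{4}{\frac{2}{3}} = 4 \cdot \frac{3}{2} = 6$)
$\left(x + r{\left(-4 \right)}\right)^{2} = \left(12 + 6\right)^{2} = 18^{2} = 324$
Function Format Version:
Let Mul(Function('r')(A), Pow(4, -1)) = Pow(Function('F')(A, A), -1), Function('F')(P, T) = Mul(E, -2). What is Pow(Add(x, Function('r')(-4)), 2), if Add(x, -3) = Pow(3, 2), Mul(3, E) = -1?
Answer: 324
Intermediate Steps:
E = Rational(-1, 3) (E = Mul(Rational(1, 3), -1) = Rational(-1, 3) ≈ -0.33333)
Function('F')(P, T) = Rational(2, 3) (Function('F')(P, T) = Mul(Rational(-1, 3), -2) = Rational(2, 3))
x = 12 (x = Add(3, Pow(3, 2)) = Add(3, 9) = 12)
Function('r')(A) = 6 (Function('r')(A) = Mul(4, Pow(Rational(2, 3), -1)) = Mul(4, Rational(3, 2)) = 6)
Pow(Add(x, Function('r')(-4)), 2) = Pow(Add(12, 6), 2) = Pow(18, 2) = 324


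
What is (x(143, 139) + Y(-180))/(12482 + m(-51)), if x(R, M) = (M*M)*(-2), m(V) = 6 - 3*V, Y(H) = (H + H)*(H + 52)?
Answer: 7438/12641 ≈ 0.58840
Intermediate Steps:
Y(H) = 2*H*(52 + H) (Y(H) = (2*H)*(52 + H) = 2*H*(52 + H))
x(R, M) = -2*M² (x(R, M) = M²*(-2) = -2*M²)
(x(143, 139) + Y(-180))/(12482 + m(-51)) = (-2*139² + 2*(-180)*(52 - 180))/(12482 + (6 - 3*(-51))) = (-2*19321 + 2*(-180)*(-128))/(12482 + (6 + 153)) = (-38642 + 46080)/(12482 + 159) = 7438/12641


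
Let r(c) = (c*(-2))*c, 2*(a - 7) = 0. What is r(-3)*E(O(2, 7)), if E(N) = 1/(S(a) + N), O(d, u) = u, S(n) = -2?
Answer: -18/5 ≈ -3.6000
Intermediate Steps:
a = 7 (a = 7 + (1/2)*0 = 7 + 0 = 7)
r(c) = -2*c**2 (r(c) = (-2*c)*c = -2*c**2)
E(N) = 1/(-2 + N)
r(-3)*E(O(2, 7)) = (-2*(-3)**2)/(-2 + 7) = -2*9/5 = -18*1/5 = -18/5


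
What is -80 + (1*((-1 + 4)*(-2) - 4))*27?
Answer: -350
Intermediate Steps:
-80 + (1*((-1 + 4)*(-2) - 4))*27 = -80 + (1*(3*(-2) - 4))*27 = -80 + (1*(-6 - 4))*27 = -80 + (1*(-10))*27 = -80 - 10*27 = -80 - 270 = -350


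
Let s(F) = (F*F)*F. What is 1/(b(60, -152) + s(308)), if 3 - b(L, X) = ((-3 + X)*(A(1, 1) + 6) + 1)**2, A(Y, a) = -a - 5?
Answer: 1/29218114 ≈ 3.4225e-8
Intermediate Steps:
A(Y, a) = -5 - a
s(F) = F**3 (s(F) = F**2*F = F**3)
b(L, X) = 2 (b(L, X) = 3 - ((-3 + X)*((-5 - 1*1) + 6) + 1)**2 = 3 - ((-3 + X)*((-5 - 1) + 6) + 1)**2 = 3 - ((-3 + X)*(-6 + 6) + 1)**2 = 3 - ((-3 + X)*0 + 1)**2 = 3 - (0 + 1)**2 = 3 - 1*1**2 = 3 - 1*1 = 3 - 1 = 2)
1/(b(60, -152) + s(308)) = 1/(2 + 308**3) = 1/(2 + 29218112) = 1/29218114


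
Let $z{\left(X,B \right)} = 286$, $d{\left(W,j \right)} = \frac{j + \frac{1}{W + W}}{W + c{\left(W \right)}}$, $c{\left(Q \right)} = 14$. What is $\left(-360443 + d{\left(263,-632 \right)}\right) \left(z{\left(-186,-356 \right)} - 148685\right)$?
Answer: $\frac{7793559087484383}{145702} \approx 5.349 \cdot 10^{10}$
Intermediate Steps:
$d{\left(W,j \right)} = \frac{j + \frac{1}{2 W}}{14 + W}$ ($d{\left(W,j \right)} = \frac{j + \frac{1}{W + W}}{W + 14} = \frac{j + \frac{1}{2 W}}{14 + W}$)
$\left(-360443 + d{\left(263,-632 \right)}\right) \left(z{\left(-186,-356 \right)} - 148685\right) = \left(-360443 + \frac{\frac{1}{2} + 263 \left(-632\right)}{263 \left(14 + 263\right)}\right) \left(286 - 148685\right) = \left(-360443 + \frac{\frac{1}{2} - 166216}{263 \cdot 277}\right) \left(-148399\right) = \left(-360443 + \frac{1}{263} \cdot \frac{1}{277} \left(- \frac{332431}{2}\right)\right) \left(-148399\right) = \left(-360443 - \frac{332431}{145702}\right) \left(-148399\right) = \left(- \frac{52517598417}{145702}\right) \left(-148399\right) = \frac{7793559087484383}{145702}$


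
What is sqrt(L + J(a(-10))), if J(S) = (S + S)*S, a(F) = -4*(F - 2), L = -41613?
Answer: I*sqrt(37005) ≈ 192.37*I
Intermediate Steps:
a(F) = 8 - 4*F (a(F) = -4*(-2 + F) = 8 - 4*F)
J(S) = 2*S**2 (J(S) = (2*S)*S = 2*S**2)
sqrt(L + J(a(-10))) = sqrt(-41613 + 2*(8 - 4*(-10))**2) = sqrt(-41613 + 2*(8 + 40)**2) = sqrt(-41613 + 2*48**2) = sqrt(-41613 + 2*2304) = sqrt(-41613 + 4608) = sqrt(-37005) = I*sqrt(37005)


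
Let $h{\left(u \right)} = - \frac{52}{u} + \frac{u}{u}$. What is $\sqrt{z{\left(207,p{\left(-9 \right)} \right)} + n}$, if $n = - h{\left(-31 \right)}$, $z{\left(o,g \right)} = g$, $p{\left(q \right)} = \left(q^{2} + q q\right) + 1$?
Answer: $\frac{\sqrt{154070}}{31} \approx 12.662$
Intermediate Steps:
$h{\left(u \right)} = 1 - \frac{52}{u}$ ($h{\left(u \right)} = - \frac{52}{u} + 1 = 1 - \frac{52}{u}$)
$p{\left(q \right)} = 1 + 2 q^{2}$ ($p{\left(q \right)} = \left(q^{2} + q^{2}\right) + 1 = 2 q^{2} + 1 = 1 + 2 q^{2}$)
$n = - \frac{83}{31}$ ($n = - \frac{-52 - 31}{-31} = - \frac{\left(-1\right) \left(-83\right)}{31} = \left(-1\right) \frac{83}{31} = - \frac{83}{31} \approx -2.6774$)
$\sqrt{z{\left(207,p{\left(-9 \right)} \right)} + n} = \sqrt{\left(1 + 2 \left(-9\right)^{2}\right) - \frac{83}{31}} = \sqrt{\left(1 + 2 \cdot 81\right) - \frac{83}{31}} = \sqrt{\left(1 + 162\right) - \frac{83}{31}} = \sqrt{163 - \frac{83}{31}} = \sqrt{\frac{4970}{31}} = \frac{\sqrt{154070}}{31}$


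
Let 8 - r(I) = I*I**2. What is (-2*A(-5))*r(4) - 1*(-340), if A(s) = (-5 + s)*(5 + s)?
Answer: 340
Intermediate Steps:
r(I) = 8 - I**3 (r(I) = 8 - I*I**2 = 8 - I**3)
(-2*A(-5))*r(4) - 1*(-340) = (-2*(-25 + (-5)**2))*(8 - 1*4**3) - 1*(-340) = (-2*(-25 + 25))*(8 - 1*64) + 340 = (-2*0)*(8 - 64) + 340 = 0*(-56) + 340 = 0 + 340 = 340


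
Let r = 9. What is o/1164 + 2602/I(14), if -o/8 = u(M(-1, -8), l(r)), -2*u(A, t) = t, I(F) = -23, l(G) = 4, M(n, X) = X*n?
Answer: -757090/6693 ≈ -113.12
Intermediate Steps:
u(A, t) = -t/2
o = 16 (o = -(-4)*4 = -8*(-2) = 16)
o/1164 + 2602/I(14) = 16/1164 + 2602/(-23) = 16*(1/1164) + 2602*(-1/23) = 4/291 - 2602/23 = -757090/6693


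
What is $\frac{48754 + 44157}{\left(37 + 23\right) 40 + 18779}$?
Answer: $\frac{92911}{21179} \approx 4.3869$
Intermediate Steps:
$\frac{48754 + 44157}{\left(37 + 23\right) 40 + 18779} = \frac{92911}{60 \cdot 40 + 18779} = \frac{92911}{2400 + 18779} = \frac{92911}{21179}$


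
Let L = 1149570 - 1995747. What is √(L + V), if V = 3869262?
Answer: √3023085 ≈ 1738.7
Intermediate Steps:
L = -846177
√(L + V) = √(-846177 + 3869262) = √3023085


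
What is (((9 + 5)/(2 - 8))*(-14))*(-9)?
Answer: -294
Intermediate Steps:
(((9 + 5)/(2 - 8))*(-14))*(-9) = ((14/(-6))*(-14))*(-9) = ((14*(-⅙))*(-14))*(-9) = -7/3*(-14)*(-9) = (98/3)*(-9) = -294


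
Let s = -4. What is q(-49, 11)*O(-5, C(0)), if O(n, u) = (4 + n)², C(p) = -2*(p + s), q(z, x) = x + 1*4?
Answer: 15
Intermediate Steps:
q(z, x) = 4 + x (q(z, x) = x + 4 = 4 + x)
C(p) = 8 - 2*p (C(p) = -2*(p - 4) = -2*(-4 + p) = 8 - 2*p)
q(-49, 11)*O(-5, C(0)) = (4 + 11)*(4 - 5)² = 15*(-1)² = 15*1 = 15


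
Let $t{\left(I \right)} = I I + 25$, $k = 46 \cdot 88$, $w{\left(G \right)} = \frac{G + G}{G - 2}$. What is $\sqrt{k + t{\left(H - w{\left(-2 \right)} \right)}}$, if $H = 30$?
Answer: $3 \sqrt{546} \approx 70.1$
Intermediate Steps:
$w{\left(G \right)} = \frac{2 G}{-2 + G}$
$k = 4048$
$t{\left(I \right)} = 25 + I^{2}$ ($t{\left(I \right)} = I^{2} + 25 = 25 + I^{2}$)
$\sqrt{k + t{\left(H - w{\left(-2 \right)} \right)}} = \sqrt{4048 + \left(25 + \left(30 - 2 \left(-2\right) \frac{1}{-2 - 2}\right)^{2}\right)} = \sqrt{4048 + \left(25 + \left(30 - 2 \left(-2\right) \frac{1}{-4}\right)^{2}\right)} = \sqrt{4048 + \left(25 + \left(30 - 2 \left(-2\right) \left(- \frac{1}{4}\right)\right)^{2}\right)} = \sqrt{4048 + \left(25 + \left(30 - 1\right)^{2}\right)} = \sqrt{4048 + \left(25 + 29^{2}\right)} = \sqrt{4048 + \left(25 + 841\right)} = \sqrt{4048 + 866} = \sqrt{4914} = 3 \sqrt{546}$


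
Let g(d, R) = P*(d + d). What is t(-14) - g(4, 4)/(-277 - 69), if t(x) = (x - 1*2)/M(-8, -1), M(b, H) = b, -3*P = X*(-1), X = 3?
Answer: 350/173 ≈ 2.0231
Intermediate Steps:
P = 1 (P = -(-1) = -1/3*(-3) = 1)
g(d, R) = 2*d (g(d, R) = 1*(d + d) = 1*(2*d) = 2*d)
t(x) = 1/4 - x/8 (t(x) = (x - 1*2)/(-8) = (x - 2)*(-1/8) = (-2 + x)*(-1/8) = 1/4 - x/8)
t(-14) - g(4, 4)/(-277 - 69) = (1/4 - 1/8*(-14)) - 2*4/(-277 - 69) = (1/4 + 7/4) - 8/(-346) = 2 - 8*(-1)/346 = 2 - 1*(-4/173) = 2 + 4/173 = 350/173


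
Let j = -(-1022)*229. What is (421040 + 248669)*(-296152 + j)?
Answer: -41598304826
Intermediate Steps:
j = 234038 (j = -1*(-234038) = 234038)
(421040 + 248669)*(-296152 + j) = (421040 + 248669)*(-296152 + 234038) = 669709*(-62114) = -41598304826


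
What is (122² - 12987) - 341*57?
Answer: -17540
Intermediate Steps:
(122² - 12987) - 341*57 = (14884 - 12987) - 19437 = 1897 - 19437 = -17540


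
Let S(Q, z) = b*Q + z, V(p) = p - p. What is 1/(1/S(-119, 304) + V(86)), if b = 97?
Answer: -11239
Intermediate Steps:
V(p) = 0
S(Q, z) = z + 97*Q (S(Q, z) = 97*Q + z = z + 97*Q)
1/(1/S(-119, 304) + V(86)) = 1/(1/(304 + 97*(-119)) + 0) = 1/(1/(304 - 11543) + 0) = 1/(1/(-11239) + 0) = 1/(-1/11239 + 0) = 1/(-1/11239) = -11239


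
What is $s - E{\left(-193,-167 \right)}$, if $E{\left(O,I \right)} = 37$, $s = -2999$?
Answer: $-3036$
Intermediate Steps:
$s - E{\left(-193,-167 \right)} = -2999 - 37 = -3036$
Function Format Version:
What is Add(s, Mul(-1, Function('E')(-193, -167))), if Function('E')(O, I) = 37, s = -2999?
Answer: -3036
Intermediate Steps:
Add(s, Mul(-1, Function('E')(-193, -167))) = Add(-2999, Mul(-1, 37)) = Add(-2999, -37) = -3036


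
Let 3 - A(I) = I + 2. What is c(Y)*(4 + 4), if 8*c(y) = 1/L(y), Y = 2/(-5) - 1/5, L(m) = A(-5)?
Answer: ⅙ ≈ 0.16667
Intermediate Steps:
A(I) = 1 - I (A(I) = 3 - (I + 2) = 3 - (2 + I) = 3 + (-2 - I) = 1 - I)
L(m) = 6 (L(m) = 1 - 1*(-5) = 1 + 5 = 6)
Y = -⅗ (Y = 2*(-⅕) - 1*⅕ = -⅖ - ⅕ = -⅗ ≈ -0.60000)
c(y) = 1/48 (c(y) = (⅛)/6 = (⅛)*(⅙) = 1/48)
c(Y)*(4 + 4) = (4 + 4)/48 = (1/48)*8 = ⅙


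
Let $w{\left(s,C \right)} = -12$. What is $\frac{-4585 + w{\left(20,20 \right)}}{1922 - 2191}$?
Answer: $\frac{4597}{269} \approx 17.089$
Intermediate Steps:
$\frac{-4585 + w{\left(20,20 \right)}}{1922 - 2191} = \frac{-4585 - 12}{1922 - 2191} = - \frac{4597}{-269} = \left(-4597\right) \left(- \frac{1}{269}\right) = \frac{4597}{269}$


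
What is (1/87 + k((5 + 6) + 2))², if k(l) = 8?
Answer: 485809/7569 ≈ 64.184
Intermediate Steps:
(1/87 + k((5 + 6) + 2))² = (1/87 + 8)² = (697/87)² = 485809/7569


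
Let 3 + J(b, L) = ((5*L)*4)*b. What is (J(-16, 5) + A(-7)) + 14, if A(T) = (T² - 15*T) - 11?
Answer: -1446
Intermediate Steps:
J(b, L) = -3 + 20*L*b (J(b, L) = -3 + ((5*L)*4)*b = -3 + (20*L)*b = -3 + 20*L*b)
A(T) = -11 + T² - 15*T
(J(-16, 5) + A(-7)) + 14 = ((-3 + 20*5*(-16)) + (-11 + (-7)² - 15*(-7))) + 14 = ((-3 - 1600) + (-11 + 49 + 105)) + 14 = (-1603 + 143) + 14 = -1460 + 14 = -1446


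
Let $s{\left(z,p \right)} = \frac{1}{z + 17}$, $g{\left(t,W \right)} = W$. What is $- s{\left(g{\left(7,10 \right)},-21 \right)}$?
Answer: $- \frac{1}{27} \approx -0.037037$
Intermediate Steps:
$s{\left(z,p \right)} = \frac{1}{17 + z}$
$- s{\left(g{\left(7,10 \right)},-21 \right)} = - \frac{1}{17 + 10} = - \frac{1}{27}$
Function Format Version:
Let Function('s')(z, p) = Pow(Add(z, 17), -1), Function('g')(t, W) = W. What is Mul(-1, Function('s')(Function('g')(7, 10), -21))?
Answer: Rational(-1, 27) ≈ -0.037037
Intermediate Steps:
Function('s')(z, p) = Pow(Add(17, z), -1)
Mul(-1, Function('s')(Function('g')(7, 10), -21)) = Mul(-1, Pow(Add(17, 10), -1)) = Mul(-1, Pow(27, -1)) = Mul(-1, Rational(1, 27)) = Rational(-1, 27)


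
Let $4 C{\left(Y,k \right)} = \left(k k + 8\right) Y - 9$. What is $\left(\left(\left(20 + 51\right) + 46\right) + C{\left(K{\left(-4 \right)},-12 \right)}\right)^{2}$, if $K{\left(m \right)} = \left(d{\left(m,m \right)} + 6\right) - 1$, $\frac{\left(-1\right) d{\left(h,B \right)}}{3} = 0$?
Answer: $\frac{1485961}{16} \approx 92873.0$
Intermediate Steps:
$d{\left(h,B \right)} = 0$ ($d{\left(h,B \right)} = \left(-3\right) 0 = 0$)
$K{\left(m \right)} = 5$ ($K{\left(m \right)} = \left(0 + 6\right) - 1 = 6 - 1 = 5$)
$C{\left(Y,k \right)} = - \frac{9}{4} + \frac{Y \left(8 + k^{2}\right)}{4}$ ($C{\left(Y,k \right)} = \frac{\left(k k + 8\right) Y - 9}{4} = \frac{\left(k^{2} + 8\right) Y - 9}{4} = \frac{\left(8 + k^{2}\right) Y - 9}{4} = \frac{Y \left(8 + k^{2}\right) - 9}{4} = \frac{-9 + Y \left(8 + k^{2}\right)}{4} = - \frac{9}{4} + \frac{Y \left(8 + k^{2}\right)}{4}$)
$\left(\left(\left(20 + 51\right) + 46\right) + C{\left(K{\left(-4 \right)},-12 \right)}\right)^{2} = \left(\left(\left(20 + 51\right) + 46\right) + \left(- \frac{9}{4} + 2 \cdot 5 + \frac{1}{4} \cdot 5 \left(-12\right)^{2}\right)\right)^{2} = \left(\left(71 + 46\right) + \left(- \frac{9}{4} + 10 + \frac{1}{4} \cdot 5 \cdot 144\right)\right)^{2} = \left(117 + \left(- \frac{9}{4} + 10 + 180\right)\right)^{2} = \left(117 + \frac{751}{4}\right)^{2} = \left(\frac{1219}{4}\right)^{2} = \frac{1485961}{16}$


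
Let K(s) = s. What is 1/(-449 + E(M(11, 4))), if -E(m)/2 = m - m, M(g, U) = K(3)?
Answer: -1/449 ≈ -0.0022272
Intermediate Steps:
M(g, U) = 3
E(m) = 0 (E(m) = -2*(m - m) = -2*0 = 0)
1/(-449 + E(M(11, 4))) = 1/(-449 + 0) = 1/(-449) = -1/449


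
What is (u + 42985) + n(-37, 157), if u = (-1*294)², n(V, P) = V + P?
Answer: 129541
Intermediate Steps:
n(V, P) = P + V
u = 86436 (u = (-294)² = 86436)
(u + 42985) + n(-37, 157) = (86436 + 42985) + (157 - 37) = 129421 + 120 = 129541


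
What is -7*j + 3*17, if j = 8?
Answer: -5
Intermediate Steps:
-7*j + 3*17 = -7*8 + 3*17 = -56 + 51 = -5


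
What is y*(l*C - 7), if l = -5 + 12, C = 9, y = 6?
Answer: 336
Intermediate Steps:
l = 7
y*(l*C - 7) = 6*(7*9 - 7) = 6*(63 - 7) = 6*56 = 336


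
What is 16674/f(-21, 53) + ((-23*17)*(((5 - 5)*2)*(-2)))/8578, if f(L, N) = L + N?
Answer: 8337/16 ≈ 521.06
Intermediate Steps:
16674/f(-21, 53) + ((-23*17)*(((5 - 5)*2)*(-2)))/8578 = 16674/(-21 + 53) + ((-23*17)*(((5 - 5)*2)*(-2)))/8578 = 16674/32 - 391*0*2*(-2)*(1/8578) = 16674*(1/32) - 0*(-2)*(1/8578) = 8337/16 - 391*0*(1/8578) = 8337/16 + 0*(1/8578) = 8337/16 + 0 = 8337/16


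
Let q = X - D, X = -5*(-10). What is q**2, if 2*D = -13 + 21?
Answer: 2116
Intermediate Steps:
D = 4 (D = (-13 + 21)/2 = (1/2)*8 = 4)
X = 50
q = 46 (q = 50 - 1*4 = 50 - 4 = 46)
q**2 = 46**2 = 2116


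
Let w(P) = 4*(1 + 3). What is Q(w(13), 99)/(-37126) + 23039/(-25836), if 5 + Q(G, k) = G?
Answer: -427815055/479593668 ≈ -0.89204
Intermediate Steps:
w(P) = 16 (w(P) = 4*4 = 16)
Q(G, k) = -5 + G
Q(w(13), 99)/(-37126) + 23039/(-25836) = (-5 + 16)/(-37126) + 23039/(-25836) = 11*(-1/37126) + 23039*(-1/25836) = -11/37126 - 23039/25836 = -427815055/479593668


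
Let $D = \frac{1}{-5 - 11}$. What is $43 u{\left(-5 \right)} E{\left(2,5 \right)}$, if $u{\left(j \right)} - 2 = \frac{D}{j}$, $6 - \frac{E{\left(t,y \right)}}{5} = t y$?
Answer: $- \frac{6923}{4} \approx -1730.8$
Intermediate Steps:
$D = - \frac{1}{16}$ ($D = \frac{1}{-5 - 11} = \frac{1}{-16} = - \frac{1}{16} \approx -0.0625$)
$E{\left(t,y \right)} = 30 - 5 t y$
$u{\left(j \right)} = 2 - \frac{1}{16 j}$
$43 u{\left(-5 \right)} E{\left(2,5 \right)} = 43 \left(2 - \frac{1}{16 \left(-5\right)}\right) \left(30 - 10 \cdot 5\right) = 43 \left(2 - - \frac{1}{80}\right) \left(30 - 50\right) = 43 \left(2 + \frac{1}{80}\right) \left(-20\right) = 43 \cdot \frac{161}{80} \left(-20\right) = \frac{6923}{80} \left(-20\right) = - \frac{6923}{4}$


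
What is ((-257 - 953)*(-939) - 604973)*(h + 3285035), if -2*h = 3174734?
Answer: 901830101956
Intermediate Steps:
h = -1587367 (h = -1/2*3174734 = -1587367)
((-257 - 953)*(-939) - 604973)*(h + 3285035) = ((-257 - 953)*(-939) - 604973)*(-1587367 + 3285035) = (-1210*(-939) - 604973)*1697668 = (1136190 - 604973)*1697668 = 531217*1697668 = 901830101956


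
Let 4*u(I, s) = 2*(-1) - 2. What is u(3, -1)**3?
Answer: -1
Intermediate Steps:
u(I, s) = -1 (u(I, s) = (2*(-1) - 2)/4 = (-2 - 2)/4 = (1/4)*(-4) = -1)
u(3, -1)**3 = (-1)**3 = -1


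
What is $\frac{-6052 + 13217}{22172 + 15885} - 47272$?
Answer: $- \frac{1799023339}{38057} \approx -47272.0$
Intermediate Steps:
$\frac{-6052 + 13217}{22172 + 15885} - 47272 = \frac{7165}{38057} - 47272 = - \frac{1799023339}{38057}$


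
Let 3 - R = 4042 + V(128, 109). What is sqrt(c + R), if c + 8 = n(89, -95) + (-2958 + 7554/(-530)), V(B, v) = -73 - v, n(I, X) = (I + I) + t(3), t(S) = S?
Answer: I*sqrt(467435355)/265 ≈ 81.586*I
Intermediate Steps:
n(I, X) = 3 + 2*I (n(I, X) = (I + I) + 3 = 2*I + 3 = 3 + 2*I)
R = -3857 (R = 3 - (4042 + (-73 - 1*109)) = 3 - (4042 + (-73 - 109)) = 3 - (4042 - 182) = 3 - 1*3860 = 3 - 3860 = -3857)
c = -741802/265 (c = -8 + ((3 + 2*89) + (-2958 + 7554/(-530))) = -8 + ((3 + 178) + (-2958 + 7554*(-1/530))) = -8 + (181 + (-2958 - 3777/265)) = -8 + (181 - 787647/265) = -8 - 739682/265 = -741802/265 ≈ -2799.3)
sqrt(c + R) = sqrt(-741802/265 - 3857) = sqrt(-1763907/265) = I*sqrt(467435355)/265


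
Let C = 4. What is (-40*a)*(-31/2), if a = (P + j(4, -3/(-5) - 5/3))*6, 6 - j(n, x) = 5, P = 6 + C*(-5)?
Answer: -48360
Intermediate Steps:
P = -14 (P = 6 + 4*(-5) = 6 - 20 = -14)
j(n, x) = 1 (j(n, x) = 6 - 1*5 = 6 - 5 = 1)
a = -78 (a = (-14 + 1)*6 = -13*6 = -78)
(-40*a)*(-31/2) = (-40*(-78))*(-31/2) = 3120*(-31*½) = 3120*(-31/2) = -48360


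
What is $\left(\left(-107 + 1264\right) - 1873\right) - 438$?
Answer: $-1154$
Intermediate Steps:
$\left(\left(-107 + 1264\right) - 1873\right) - 438 = \left(1157 - 1873\right) - 438 = -716 - 438 = -1154$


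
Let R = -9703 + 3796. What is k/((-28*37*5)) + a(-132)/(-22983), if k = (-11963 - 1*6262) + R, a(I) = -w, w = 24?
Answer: 46229173/9920995 ≈ 4.6597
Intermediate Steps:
R = -5907
a(I) = -24 (a(I) = -1*24 = -24)
k = -24132 (k = (-11963 - 1*6262) - 5907 = (-11963 - 6262) - 5907 = -18225 - 5907 = -24132)
k/((-28*37*5)) + a(-132)/(-22983) = -24132/(-28*37*5) - 24/(-22983) = -24132/((-1036*5)) - 24*(-1/22983) = -24132/(-5180) + 8/7661 = -24132*(-1/5180) + 8/7661 = 6033/1295 + 8/7661 = 46229173/9920995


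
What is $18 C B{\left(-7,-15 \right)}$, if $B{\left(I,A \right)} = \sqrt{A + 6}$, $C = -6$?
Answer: $- 324 i \approx - 324.0 i$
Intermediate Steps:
$B{\left(I,A \right)} = \sqrt{6 + A}$
$18 C B{\left(-7,-15 \right)} = 18 \left(-6\right) \sqrt{6 - 15} = - 108 \sqrt{-9} = - 108 \cdot 3 i = - 324 i$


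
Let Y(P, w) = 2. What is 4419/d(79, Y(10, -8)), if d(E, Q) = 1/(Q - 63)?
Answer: -269559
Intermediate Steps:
d(E, Q) = 1/(-63 + Q)
4419/d(79, Y(10, -8)) = 4419/(1/(-63 + 2)) = 4419/(1/(-61)) = 4419/(-1/61) = 4419*(-61) = -269559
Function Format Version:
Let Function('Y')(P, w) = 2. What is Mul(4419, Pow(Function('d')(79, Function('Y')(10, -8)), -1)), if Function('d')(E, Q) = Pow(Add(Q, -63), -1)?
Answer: -269559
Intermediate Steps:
Function('d')(E, Q) = Pow(Add(-63, Q), -1)
Mul(4419, Pow(Function('d')(79, Function('Y')(10, -8)), -1)) = Mul(4419, Pow(Pow(Add(-63, 2), -1), -1)) = Mul(4419, Pow(Pow(-61, -1), -1)) = Mul(4419, Pow(Rational(-1, 61), -1)) = Mul(4419, -61) = -269559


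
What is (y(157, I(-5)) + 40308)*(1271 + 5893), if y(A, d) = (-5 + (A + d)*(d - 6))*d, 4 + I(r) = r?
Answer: 432225612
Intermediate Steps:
I(r) = -4 + r
y(A, d) = d*(-5 + (-6 + d)*(A + d)) (y(A, d) = (-5 + (A + d)*(-6 + d))*d = (-5 + (-6 + d)*(A + d))*d = d*(-5 + (-6 + d)*(A + d)))
(y(157, I(-5)) + 40308)*(1271 + 5893) = ((-4 - 5)*(-5 + (-4 - 5)² - 6*157 - 6*(-4 - 5) + 157*(-4 - 5)) + 40308)*(1271 + 5893) = (-9*(-5 + (-9)² - 942 - 6*(-9) + 157*(-9)) + 40308)*7164 = (-9*(-5 + 81 - 942 + 54 - 1413) + 40308)*7164 = (-9*(-2225) + 40308)*7164 = (20025 + 40308)*7164 = 60333*7164 = 432225612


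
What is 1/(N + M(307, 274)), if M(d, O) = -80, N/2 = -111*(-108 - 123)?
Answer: 1/51202 ≈ 1.9530e-5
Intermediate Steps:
N = 51282 (N = 2*(-111*(-108 - 123)) = 2*(-111*(-231)) = 2*25641 = 51282)
1/(N + M(307, 274)) = 1/(51282 - 80) = 1/51202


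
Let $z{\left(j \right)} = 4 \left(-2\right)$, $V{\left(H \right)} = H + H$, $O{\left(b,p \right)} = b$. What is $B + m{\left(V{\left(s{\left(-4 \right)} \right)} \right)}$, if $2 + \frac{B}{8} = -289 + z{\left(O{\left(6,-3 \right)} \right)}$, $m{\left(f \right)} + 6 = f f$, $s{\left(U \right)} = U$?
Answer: $-2334$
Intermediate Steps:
$V{\left(H \right)} = 2 H$
$z{\left(j \right)} = -8$
$m{\left(f \right)} = -6 + f^{2}$ ($m{\left(f \right)} = -6 + f f = -6 + f^{2}$)
$B = -2392$ ($B = -16 + 8 \left(-289 - 8\right) = -16 + 8 \left(-297\right) = -16 - 2376 = -2392$)
$B + m{\left(V{\left(s{\left(-4 \right)} \right)} \right)} = -2392 - \left(6 - \left(2 \left(-4\right)\right)^{2}\right) = -2392 - \left(6 - \left(-8\right)^{2}\right) = -2392 + \left(-6 + 64\right) = -2392 + 58 = -2334$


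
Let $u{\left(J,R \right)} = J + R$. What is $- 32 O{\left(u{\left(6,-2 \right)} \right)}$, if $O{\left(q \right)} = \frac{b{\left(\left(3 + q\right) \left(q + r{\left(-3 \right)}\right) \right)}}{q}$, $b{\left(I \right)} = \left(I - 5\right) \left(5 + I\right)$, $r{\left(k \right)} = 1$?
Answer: $-9600$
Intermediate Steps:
$b{\left(I \right)} = \left(-5 + I\right) \left(5 + I\right)$
$O{\left(q \right)} = \frac{-25 + \left(1 + q\right)^{2} \left(3 + q\right)^{2}}{q}$ ($O{\left(q \right)} = \frac{-25 + \left(\left(3 + q\right) \left(q + 1\right)\right)^{2}}{q} = \frac{-25 + \left(\left(3 + q\right) \left(1 + q\right)\right)^{2}}{q} = \frac{-25 + \left(\left(1 + q\right) \left(3 + q\right)\right)^{2}}{q} = \frac{-25 + \left(1 + q\right)^{2} \left(3 + q\right)^{2}}{q}$)
$- 32 O{\left(u{\left(6,-2 \right)} \right)} = - 32 \frac{-25 + \left(3 + \left(6 - 2\right)^{2} + 4 \left(6 - 2\right)\right)^{2}}{6 - 2} = - 32 \frac{-25 + \left(3 + 4^{2} + 4 \cdot 4\right)^{2}}{4} = - 32 \frac{-25 + \left(3 + 16 + 16\right)^{2}}{4} = - 32 \frac{-25 + 35^{2}}{4} = - 32 \frac{-25 + 1225}{4} = - 32 \cdot \frac{1}{4} \cdot 1200 = \left(-32\right) 300 = -9600$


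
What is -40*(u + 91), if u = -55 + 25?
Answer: -2440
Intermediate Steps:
u = -30
-40*(u + 91) = -40*(-30 + 91) = -40*61 = -2440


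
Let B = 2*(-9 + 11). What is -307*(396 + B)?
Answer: -122800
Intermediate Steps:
B = 4 (B = 2*2 = 4)
-307*(396 + B) = -307*(396 + 4) = -307*400 = -122800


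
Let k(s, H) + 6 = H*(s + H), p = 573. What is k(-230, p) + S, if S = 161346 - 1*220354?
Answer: 137525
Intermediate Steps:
k(s, H) = -6 + H*(H + s) (k(s, H) = -6 + H*(s + H) = -6 + H*(H + s))
S = -59008 (S = 161346 - 220354 = -59008)
k(-230, p) + S = (-6 + 573**2 + 573*(-230)) - 59008 = (-6 + 328329 - 131790) - 59008 = 196533 - 59008 = 137525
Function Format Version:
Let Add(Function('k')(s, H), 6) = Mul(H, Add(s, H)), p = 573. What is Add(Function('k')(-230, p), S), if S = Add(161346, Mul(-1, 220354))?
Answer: 137525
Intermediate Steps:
Function('k')(s, H) = Add(-6, Mul(H, Add(H, s))) (Function('k')(s, H) = Add(-6, Mul(H, Add(s, H))) = Add(-6, Mul(H, Add(H, s))))
S = -59008 (S = Add(161346, -220354) = -59008)
Add(Function('k')(-230, p), S) = Add(Add(-6, Pow(573, 2), Mul(573, -230)), -59008) = Add(Add(-6, 328329, -131790), -59008) = Add(196533, -59008) = 137525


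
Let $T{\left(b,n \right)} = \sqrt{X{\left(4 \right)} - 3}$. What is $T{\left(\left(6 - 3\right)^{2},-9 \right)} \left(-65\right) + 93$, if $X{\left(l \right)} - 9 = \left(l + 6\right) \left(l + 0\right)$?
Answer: $93 - 65 \sqrt{46} \approx -347.85$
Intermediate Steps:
$X{\left(l \right)} = 9 + l \left(6 + l\right)$ ($X{\left(l \right)} = 9 + \left(l + 6\right) \left(l + 0\right) = 9 + \left(6 + l\right) l = 9 + l \left(6 + l\right)$)
$T{\left(b,n \right)} = \sqrt{46}$ ($T{\left(b,n \right)} = \sqrt{\left(9 + 4^{2} + 6 \cdot 4\right) - 3} = \sqrt{\left(9 + 16 + 24\right) - 3} = \sqrt{49 - 3} = \sqrt{46}$)
$T{\left(\left(6 - 3\right)^{2},-9 \right)} \left(-65\right) + 93 = \sqrt{46} \left(-65\right) + 93 = - 65 \sqrt{46} + 93 = 93 - 65 \sqrt{46}$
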